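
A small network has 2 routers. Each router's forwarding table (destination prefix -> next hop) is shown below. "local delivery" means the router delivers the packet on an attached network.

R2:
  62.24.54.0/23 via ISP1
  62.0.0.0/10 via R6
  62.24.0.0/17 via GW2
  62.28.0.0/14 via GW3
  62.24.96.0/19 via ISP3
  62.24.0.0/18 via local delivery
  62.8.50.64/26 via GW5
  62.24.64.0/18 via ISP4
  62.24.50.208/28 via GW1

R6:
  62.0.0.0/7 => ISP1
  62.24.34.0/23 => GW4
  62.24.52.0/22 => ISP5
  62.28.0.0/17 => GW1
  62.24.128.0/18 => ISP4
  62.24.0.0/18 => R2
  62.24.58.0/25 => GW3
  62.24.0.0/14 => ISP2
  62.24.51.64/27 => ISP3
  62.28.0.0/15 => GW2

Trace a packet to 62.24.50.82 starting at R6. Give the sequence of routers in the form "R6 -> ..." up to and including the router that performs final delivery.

R6 -> R2

At R6: longest match for 62.24.50.82 is 62.24.0.0/18 -> R2
At R2: longest match for 62.24.50.82 is 62.24.0.0/18 -> local delivery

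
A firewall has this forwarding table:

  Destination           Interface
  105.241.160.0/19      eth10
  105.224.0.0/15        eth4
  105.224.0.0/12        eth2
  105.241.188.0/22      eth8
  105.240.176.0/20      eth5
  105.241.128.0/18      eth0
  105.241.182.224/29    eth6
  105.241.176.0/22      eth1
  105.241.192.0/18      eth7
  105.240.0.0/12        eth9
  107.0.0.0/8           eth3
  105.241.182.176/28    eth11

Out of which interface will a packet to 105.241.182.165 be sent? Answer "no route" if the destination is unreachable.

eth10

Routes whose prefix contains 105.241.182.165:
  105.240.0.0/12 (105.240.0.0 - 105.255.255.255) -> eth9
  105.241.128.0/18 (105.241.128.0 - 105.241.191.255) -> eth0
  105.241.160.0/19 (105.241.160.0 - 105.241.191.255) -> eth10
More-specific entries that do NOT match:
  105.241.182.224/29 (105.241.182.224 - 105.241.182.231) does not contain 105.241.182.165
  105.241.182.176/28 (105.241.182.176 - 105.241.182.191) does not contain 105.241.182.165
  105.241.188.0/22 (105.241.188.0 - 105.241.191.255) does not contain 105.241.182.165
  105.241.176.0/22 (105.241.176.0 - 105.241.179.255) does not contain 105.241.182.165
  105.240.176.0/20 (105.240.176.0 - 105.240.191.255) does not contain 105.241.182.165
Longest matching prefix is /19 -> interface eth10.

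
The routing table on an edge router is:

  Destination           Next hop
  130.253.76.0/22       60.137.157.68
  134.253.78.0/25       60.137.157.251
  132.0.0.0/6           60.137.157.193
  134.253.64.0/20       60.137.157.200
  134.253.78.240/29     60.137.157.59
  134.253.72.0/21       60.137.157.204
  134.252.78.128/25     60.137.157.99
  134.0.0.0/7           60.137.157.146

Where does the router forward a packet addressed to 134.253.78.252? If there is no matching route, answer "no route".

Routes whose prefix contains 134.253.78.252:
  132.0.0.0/6 (132.0.0.0 - 135.255.255.255) -> 60.137.157.193
  134.0.0.0/7 (134.0.0.0 - 135.255.255.255) -> 60.137.157.146
  134.253.64.0/20 (134.253.64.0 - 134.253.79.255) -> 60.137.157.200
  134.253.72.0/21 (134.253.72.0 - 134.253.79.255) -> 60.137.157.204
More-specific entries that do NOT match:
  134.253.78.240/29 (134.253.78.240 - 134.253.78.247) does not contain 134.253.78.252
  134.253.78.0/25 (134.253.78.0 - 134.253.78.127) does not contain 134.253.78.252
  134.252.78.128/25 (134.252.78.128 - 134.252.78.255) does not contain 134.253.78.252
  130.253.76.0/22 (130.253.76.0 - 130.253.79.255) does not contain 134.253.78.252
Longest matching prefix is /21 -> next hop 60.137.157.204.

60.137.157.204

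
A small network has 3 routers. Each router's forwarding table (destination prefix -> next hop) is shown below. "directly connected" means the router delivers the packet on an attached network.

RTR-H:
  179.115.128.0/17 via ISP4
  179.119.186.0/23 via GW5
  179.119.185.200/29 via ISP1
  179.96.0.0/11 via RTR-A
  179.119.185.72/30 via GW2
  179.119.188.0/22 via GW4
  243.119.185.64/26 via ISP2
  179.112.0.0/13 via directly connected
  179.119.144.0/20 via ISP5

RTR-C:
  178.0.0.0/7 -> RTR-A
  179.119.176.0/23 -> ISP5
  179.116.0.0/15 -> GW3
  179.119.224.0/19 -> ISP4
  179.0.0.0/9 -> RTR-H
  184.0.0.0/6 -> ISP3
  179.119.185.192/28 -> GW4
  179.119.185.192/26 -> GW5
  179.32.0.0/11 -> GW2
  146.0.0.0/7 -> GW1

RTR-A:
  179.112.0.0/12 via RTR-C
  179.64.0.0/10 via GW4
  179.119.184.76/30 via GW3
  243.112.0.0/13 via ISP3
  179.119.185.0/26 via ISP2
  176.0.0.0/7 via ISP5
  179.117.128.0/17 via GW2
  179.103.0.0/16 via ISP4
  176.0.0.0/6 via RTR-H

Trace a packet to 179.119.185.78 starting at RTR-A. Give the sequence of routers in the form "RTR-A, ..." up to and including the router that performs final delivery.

RTR-A, RTR-C, RTR-H

At RTR-A: longest match for 179.119.185.78 is 179.112.0.0/12 -> RTR-C
At RTR-C: longest match for 179.119.185.78 is 179.0.0.0/9 -> RTR-H
At RTR-H: longest match for 179.119.185.78 is 179.112.0.0/13 -> directly connected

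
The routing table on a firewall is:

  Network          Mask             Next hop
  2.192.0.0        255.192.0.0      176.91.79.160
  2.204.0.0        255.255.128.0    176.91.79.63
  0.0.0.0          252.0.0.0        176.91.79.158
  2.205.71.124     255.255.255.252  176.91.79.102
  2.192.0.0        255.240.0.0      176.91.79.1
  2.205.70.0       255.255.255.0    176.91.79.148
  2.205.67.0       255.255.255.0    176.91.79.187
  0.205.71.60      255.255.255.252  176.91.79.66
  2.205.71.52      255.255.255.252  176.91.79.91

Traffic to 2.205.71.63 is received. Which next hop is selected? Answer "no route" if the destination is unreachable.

176.91.79.1

Routes whose prefix contains 2.205.71.63:
  0.0.0.0/6 (0.0.0.0 - 3.255.255.255) -> 176.91.79.158
  2.192.0.0/10 (2.192.0.0 - 2.255.255.255) -> 176.91.79.160
  2.192.0.0/12 (2.192.0.0 - 2.207.255.255) -> 176.91.79.1
More-specific entries that do NOT match:
  2.205.71.124/30 (2.205.71.124 - 2.205.71.127) does not contain 2.205.71.63
  0.205.71.60/30 (0.205.71.60 - 0.205.71.63) does not contain 2.205.71.63
  2.205.71.52/30 (2.205.71.52 - 2.205.71.55) does not contain 2.205.71.63
  2.205.70.0/24 (2.205.70.0 - 2.205.70.255) does not contain 2.205.71.63
  2.205.67.0/24 (2.205.67.0 - 2.205.67.255) does not contain 2.205.71.63
  2.204.0.0/17 (2.204.0.0 - 2.204.127.255) does not contain 2.205.71.63
Longest matching prefix is /12 -> next hop 176.91.79.1.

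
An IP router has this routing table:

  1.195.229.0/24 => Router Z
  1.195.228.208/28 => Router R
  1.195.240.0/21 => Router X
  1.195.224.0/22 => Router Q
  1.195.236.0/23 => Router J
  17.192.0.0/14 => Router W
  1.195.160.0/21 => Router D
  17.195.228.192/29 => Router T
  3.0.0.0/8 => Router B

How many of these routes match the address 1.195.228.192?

No listed prefix contains 1.195.228.192.
Total matching entries: 0.

0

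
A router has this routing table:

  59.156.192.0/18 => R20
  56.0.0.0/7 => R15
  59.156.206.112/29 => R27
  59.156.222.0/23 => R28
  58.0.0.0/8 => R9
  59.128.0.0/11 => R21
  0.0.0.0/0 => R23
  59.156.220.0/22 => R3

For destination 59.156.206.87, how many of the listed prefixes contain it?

3

Prefixes containing 59.156.206.87:
  0.0.0.0/0 (default, matches everything)
  59.128.0.0/11 (59.128.0.0 - 59.159.255.255)
  59.156.192.0/18 (59.156.192.0 - 59.156.255.255)
Total matching entries: 3.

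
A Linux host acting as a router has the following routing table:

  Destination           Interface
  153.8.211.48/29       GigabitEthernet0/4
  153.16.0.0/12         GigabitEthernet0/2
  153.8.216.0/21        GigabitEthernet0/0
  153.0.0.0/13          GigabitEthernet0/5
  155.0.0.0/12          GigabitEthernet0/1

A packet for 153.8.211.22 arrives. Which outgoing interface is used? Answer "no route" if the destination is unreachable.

No entry's prefix contains 153.8.211.22; there is no default route.

no route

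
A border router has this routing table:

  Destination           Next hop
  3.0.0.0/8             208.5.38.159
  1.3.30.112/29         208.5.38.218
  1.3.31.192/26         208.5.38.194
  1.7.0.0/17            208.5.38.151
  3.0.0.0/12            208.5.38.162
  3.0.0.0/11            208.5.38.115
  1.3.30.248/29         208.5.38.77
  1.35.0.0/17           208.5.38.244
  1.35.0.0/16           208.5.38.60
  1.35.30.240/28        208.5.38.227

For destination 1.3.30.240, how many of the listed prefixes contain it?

0

No listed prefix contains 1.3.30.240.
Total matching entries: 0.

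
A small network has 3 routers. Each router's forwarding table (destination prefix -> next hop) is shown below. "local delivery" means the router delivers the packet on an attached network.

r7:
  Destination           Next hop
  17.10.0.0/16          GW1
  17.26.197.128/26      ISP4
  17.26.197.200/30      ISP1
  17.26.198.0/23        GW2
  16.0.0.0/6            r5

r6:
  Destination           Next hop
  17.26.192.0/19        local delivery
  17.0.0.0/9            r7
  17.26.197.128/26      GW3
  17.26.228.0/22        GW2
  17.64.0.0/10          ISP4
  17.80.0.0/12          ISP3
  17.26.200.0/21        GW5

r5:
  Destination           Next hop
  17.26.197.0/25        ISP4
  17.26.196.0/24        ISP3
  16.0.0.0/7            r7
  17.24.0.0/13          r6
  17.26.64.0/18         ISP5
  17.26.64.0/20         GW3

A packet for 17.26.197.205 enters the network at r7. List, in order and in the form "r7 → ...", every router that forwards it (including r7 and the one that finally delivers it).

r7 → r5 → r6

At r7: longest match for 17.26.197.205 is 16.0.0.0/6 -> r5
At r5: longest match for 17.26.197.205 is 17.24.0.0/13 -> r6
At r6: longest match for 17.26.197.205 is 17.26.192.0/19 -> local delivery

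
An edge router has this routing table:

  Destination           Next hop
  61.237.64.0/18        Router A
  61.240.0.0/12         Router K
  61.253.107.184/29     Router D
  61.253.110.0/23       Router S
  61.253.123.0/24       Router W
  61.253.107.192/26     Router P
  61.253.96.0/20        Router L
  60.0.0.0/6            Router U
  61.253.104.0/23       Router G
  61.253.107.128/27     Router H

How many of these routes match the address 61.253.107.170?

Prefixes containing 61.253.107.170:
  60.0.0.0/6 (60.0.0.0 - 63.255.255.255)
  61.240.0.0/12 (61.240.0.0 - 61.255.255.255)
  61.253.96.0/20 (61.253.96.0 - 61.253.111.255)
Total matching entries: 3.

3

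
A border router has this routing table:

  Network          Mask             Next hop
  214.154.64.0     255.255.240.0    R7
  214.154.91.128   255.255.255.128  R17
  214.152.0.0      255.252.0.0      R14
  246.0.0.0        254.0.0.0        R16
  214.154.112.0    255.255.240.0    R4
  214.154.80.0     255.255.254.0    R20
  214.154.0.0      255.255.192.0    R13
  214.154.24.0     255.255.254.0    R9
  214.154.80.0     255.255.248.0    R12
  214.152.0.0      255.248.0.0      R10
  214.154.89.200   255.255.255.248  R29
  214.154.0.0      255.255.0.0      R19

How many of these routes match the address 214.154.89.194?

3

Prefixes containing 214.154.89.194:
  214.152.0.0/13 (214.152.0.0 - 214.159.255.255)
  214.152.0.0/14 (214.152.0.0 - 214.155.255.255)
  214.154.0.0/16 (214.154.0.0 - 214.154.255.255)
Total matching entries: 3.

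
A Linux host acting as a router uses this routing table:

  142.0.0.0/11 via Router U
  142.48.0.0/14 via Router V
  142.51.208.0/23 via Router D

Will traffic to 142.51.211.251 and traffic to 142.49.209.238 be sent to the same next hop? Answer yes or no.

142.51.211.251: longest match 142.48.0.0/14 -> Router V
142.49.209.238: longest match 142.48.0.0/14 -> Router V

yes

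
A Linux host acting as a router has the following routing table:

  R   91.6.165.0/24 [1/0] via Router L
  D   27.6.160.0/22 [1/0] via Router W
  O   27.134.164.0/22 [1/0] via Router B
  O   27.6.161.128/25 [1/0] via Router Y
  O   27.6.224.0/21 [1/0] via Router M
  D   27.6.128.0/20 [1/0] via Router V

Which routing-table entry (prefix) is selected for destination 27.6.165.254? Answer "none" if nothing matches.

none

27.6.165.254 is outside every listed prefix and there is no default route.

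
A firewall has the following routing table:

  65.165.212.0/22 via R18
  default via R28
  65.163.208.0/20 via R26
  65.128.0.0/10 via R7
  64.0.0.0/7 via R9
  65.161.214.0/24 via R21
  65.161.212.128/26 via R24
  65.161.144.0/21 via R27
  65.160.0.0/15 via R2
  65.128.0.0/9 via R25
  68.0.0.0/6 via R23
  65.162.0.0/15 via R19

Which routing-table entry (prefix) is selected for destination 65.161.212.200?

65.160.0.0/15

Entries matching 65.161.212.200:
  0.0.0.0/0 (default, matches everything)
  64.0.0.0/7 (64.0.0.0 - 65.255.255.255)
  65.128.0.0/9 (65.128.0.0 - 65.255.255.255)
  65.128.0.0/10 (65.128.0.0 - 65.191.255.255)
  65.160.0.0/15 (65.160.0.0 - 65.161.255.255)
Most specific is 65.160.0.0/15.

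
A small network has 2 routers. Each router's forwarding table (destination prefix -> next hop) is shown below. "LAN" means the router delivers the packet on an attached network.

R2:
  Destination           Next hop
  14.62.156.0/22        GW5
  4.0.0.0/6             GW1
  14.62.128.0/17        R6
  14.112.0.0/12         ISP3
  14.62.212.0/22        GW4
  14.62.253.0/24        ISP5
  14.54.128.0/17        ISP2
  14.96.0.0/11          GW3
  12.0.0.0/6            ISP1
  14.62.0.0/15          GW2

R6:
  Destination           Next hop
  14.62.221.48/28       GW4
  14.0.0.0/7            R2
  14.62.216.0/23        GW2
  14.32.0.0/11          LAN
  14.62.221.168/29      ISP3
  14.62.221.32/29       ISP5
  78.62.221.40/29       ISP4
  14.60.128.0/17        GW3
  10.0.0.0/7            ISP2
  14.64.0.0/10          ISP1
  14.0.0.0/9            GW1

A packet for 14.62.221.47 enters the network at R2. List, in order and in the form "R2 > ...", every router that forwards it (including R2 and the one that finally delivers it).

R2 > R6

At R2: longest match for 14.62.221.47 is 14.62.128.0/17 -> R6
At R6: longest match for 14.62.221.47 is 14.32.0.0/11 -> LAN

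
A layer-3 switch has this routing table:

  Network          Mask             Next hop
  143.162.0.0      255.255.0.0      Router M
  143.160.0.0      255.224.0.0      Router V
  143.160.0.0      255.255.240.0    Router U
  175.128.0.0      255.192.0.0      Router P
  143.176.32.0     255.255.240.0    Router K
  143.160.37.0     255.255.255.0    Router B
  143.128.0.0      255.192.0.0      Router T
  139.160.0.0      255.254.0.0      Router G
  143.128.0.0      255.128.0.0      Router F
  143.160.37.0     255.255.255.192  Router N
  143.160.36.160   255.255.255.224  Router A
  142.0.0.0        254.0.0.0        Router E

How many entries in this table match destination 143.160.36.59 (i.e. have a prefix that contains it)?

4

Prefixes containing 143.160.36.59:
  142.0.0.0/7 (142.0.0.0 - 143.255.255.255)
  143.128.0.0/9 (143.128.0.0 - 143.255.255.255)
  143.128.0.0/10 (143.128.0.0 - 143.191.255.255)
  143.160.0.0/11 (143.160.0.0 - 143.191.255.255)
Total matching entries: 4.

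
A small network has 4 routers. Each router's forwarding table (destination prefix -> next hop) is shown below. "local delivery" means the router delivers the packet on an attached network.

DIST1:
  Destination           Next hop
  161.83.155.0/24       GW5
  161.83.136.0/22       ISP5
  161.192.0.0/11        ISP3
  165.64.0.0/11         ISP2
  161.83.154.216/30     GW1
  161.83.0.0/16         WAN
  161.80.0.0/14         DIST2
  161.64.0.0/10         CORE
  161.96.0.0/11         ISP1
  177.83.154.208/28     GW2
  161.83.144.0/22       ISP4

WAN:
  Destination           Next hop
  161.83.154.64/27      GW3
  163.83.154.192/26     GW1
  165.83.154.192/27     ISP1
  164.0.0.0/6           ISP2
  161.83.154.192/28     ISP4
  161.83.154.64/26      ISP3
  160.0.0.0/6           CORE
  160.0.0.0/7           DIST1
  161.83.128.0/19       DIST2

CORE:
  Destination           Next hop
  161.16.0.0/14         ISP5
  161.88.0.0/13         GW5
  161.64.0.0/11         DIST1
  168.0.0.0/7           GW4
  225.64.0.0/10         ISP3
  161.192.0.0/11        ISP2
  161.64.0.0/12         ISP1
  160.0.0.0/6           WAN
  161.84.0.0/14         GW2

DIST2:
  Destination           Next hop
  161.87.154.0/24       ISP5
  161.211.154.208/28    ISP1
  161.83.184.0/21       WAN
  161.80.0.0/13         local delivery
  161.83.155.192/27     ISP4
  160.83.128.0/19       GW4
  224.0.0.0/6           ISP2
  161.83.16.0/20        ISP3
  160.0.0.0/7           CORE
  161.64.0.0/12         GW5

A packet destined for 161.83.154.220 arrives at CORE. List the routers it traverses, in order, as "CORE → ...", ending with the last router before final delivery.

CORE → DIST1 → WAN → DIST2

At CORE: longest match for 161.83.154.220 is 161.64.0.0/11 -> DIST1
At DIST1: longest match for 161.83.154.220 is 161.83.0.0/16 -> WAN
At WAN: longest match for 161.83.154.220 is 161.83.128.0/19 -> DIST2
At DIST2: longest match for 161.83.154.220 is 161.80.0.0/13 -> local delivery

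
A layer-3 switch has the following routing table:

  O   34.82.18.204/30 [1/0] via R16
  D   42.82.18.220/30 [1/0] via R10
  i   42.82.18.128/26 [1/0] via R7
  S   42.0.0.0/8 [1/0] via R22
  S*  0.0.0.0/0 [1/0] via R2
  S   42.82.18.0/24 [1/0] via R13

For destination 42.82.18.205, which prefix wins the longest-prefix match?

Entries matching 42.82.18.205:
  0.0.0.0/0 (default, matches everything)
  42.0.0.0/8 (42.0.0.0 - 42.255.255.255)
  42.82.18.0/24 (42.82.18.0 - 42.82.18.255)
Most specific is 42.82.18.0/24.

42.82.18.0/24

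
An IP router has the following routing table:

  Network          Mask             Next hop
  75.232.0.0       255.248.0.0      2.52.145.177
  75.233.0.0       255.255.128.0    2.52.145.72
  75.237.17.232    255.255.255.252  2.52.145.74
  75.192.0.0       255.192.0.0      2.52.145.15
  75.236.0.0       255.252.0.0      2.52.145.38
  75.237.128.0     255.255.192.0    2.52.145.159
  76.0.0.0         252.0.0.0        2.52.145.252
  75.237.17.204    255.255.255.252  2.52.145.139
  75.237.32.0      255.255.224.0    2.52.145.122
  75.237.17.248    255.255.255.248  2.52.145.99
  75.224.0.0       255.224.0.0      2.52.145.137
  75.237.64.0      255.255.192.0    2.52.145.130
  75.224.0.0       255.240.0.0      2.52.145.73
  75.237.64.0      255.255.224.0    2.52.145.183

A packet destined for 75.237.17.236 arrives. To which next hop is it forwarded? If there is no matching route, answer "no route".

2.52.145.38

Routes whose prefix contains 75.237.17.236:
  75.192.0.0/10 (75.192.0.0 - 75.255.255.255) -> 2.52.145.15
  75.224.0.0/11 (75.224.0.0 - 75.255.255.255) -> 2.52.145.137
  75.224.0.0/12 (75.224.0.0 - 75.239.255.255) -> 2.52.145.73
  75.232.0.0/13 (75.232.0.0 - 75.239.255.255) -> 2.52.145.177
  75.236.0.0/14 (75.236.0.0 - 75.239.255.255) -> 2.52.145.38
More-specific entries that do NOT match:
  75.237.17.232/30 (75.237.17.232 - 75.237.17.235) does not contain 75.237.17.236
  75.237.17.204/30 (75.237.17.204 - 75.237.17.207) does not contain 75.237.17.236
  75.237.17.248/29 (75.237.17.248 - 75.237.17.255) does not contain 75.237.17.236
  75.237.32.0/19 (75.237.32.0 - 75.237.63.255) does not contain 75.237.17.236
  75.237.64.0/19 (75.237.64.0 - 75.237.95.255) does not contain 75.237.17.236
  75.237.128.0/18 (75.237.128.0 - 75.237.191.255) does not contain 75.237.17.236
  75.237.64.0/18 (75.237.64.0 - 75.237.127.255) does not contain 75.237.17.236
  75.233.0.0/17 (75.233.0.0 - 75.233.127.255) does not contain 75.237.17.236
Longest matching prefix is /14 -> next hop 2.52.145.38.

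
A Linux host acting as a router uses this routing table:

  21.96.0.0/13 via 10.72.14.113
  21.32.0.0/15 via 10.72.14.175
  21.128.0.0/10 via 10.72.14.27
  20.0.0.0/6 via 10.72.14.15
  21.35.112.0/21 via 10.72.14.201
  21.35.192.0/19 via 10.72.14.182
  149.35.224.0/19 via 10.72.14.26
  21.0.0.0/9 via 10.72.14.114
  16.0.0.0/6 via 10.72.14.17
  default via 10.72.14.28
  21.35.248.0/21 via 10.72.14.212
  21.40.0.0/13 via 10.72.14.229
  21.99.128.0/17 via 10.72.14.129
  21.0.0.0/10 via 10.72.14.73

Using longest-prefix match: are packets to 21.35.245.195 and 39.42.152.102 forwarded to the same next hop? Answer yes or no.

21.35.245.195: longest match 21.0.0.0/10 -> 10.72.14.73
39.42.152.102: longest match 0.0.0.0/0 -> 10.72.14.28

no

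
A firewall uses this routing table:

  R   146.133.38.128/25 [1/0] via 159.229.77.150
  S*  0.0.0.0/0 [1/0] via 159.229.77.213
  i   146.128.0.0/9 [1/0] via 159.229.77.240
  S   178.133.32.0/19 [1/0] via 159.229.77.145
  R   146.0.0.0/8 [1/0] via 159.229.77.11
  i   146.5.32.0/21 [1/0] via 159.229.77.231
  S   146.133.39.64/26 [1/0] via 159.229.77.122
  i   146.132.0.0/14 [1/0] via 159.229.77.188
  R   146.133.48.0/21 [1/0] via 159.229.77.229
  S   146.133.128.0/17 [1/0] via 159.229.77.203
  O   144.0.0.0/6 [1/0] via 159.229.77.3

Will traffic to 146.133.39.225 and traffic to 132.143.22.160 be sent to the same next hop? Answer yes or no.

146.133.39.225: longest match 146.132.0.0/14 -> 159.229.77.188
132.143.22.160: longest match 0.0.0.0/0 -> 159.229.77.213

no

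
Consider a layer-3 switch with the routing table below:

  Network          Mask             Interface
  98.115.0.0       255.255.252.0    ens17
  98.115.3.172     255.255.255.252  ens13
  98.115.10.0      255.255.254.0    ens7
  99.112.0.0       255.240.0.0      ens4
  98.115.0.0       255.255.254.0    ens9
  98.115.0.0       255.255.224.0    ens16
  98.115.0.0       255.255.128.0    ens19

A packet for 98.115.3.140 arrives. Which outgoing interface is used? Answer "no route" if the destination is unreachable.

ens17

Routes whose prefix contains 98.115.3.140:
  98.115.0.0/17 (98.115.0.0 - 98.115.127.255) -> ens19
  98.115.0.0/19 (98.115.0.0 - 98.115.31.255) -> ens16
  98.115.0.0/22 (98.115.0.0 - 98.115.3.255) -> ens17
More-specific entries that do NOT match:
  98.115.3.172/30 (98.115.3.172 - 98.115.3.175) does not contain 98.115.3.140
  98.115.10.0/23 (98.115.10.0 - 98.115.11.255) does not contain 98.115.3.140
  98.115.0.0/23 (98.115.0.0 - 98.115.1.255) does not contain 98.115.3.140
Longest matching prefix is /22 -> interface ens17.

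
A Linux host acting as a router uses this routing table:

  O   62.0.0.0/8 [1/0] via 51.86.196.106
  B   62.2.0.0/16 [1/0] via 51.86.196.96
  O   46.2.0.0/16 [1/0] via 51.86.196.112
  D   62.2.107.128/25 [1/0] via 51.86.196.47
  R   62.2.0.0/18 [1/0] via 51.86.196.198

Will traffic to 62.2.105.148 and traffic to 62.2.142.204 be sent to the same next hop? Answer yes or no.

62.2.105.148: longest match 62.2.0.0/16 -> 51.86.196.96
62.2.142.204: longest match 62.2.0.0/16 -> 51.86.196.96

yes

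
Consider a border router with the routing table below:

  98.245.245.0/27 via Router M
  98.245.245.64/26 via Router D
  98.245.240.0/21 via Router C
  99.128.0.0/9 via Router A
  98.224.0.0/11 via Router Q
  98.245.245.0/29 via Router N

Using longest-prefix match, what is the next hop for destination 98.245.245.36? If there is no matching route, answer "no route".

Router C

Routes whose prefix contains 98.245.245.36:
  98.224.0.0/11 (98.224.0.0 - 98.255.255.255) -> Router Q
  98.245.240.0/21 (98.245.240.0 - 98.245.247.255) -> Router C
More-specific entries that do NOT match:
  98.245.245.0/29 (98.245.245.0 - 98.245.245.7) does not contain 98.245.245.36
  98.245.245.0/27 (98.245.245.0 - 98.245.245.31) does not contain 98.245.245.36
  98.245.245.64/26 (98.245.245.64 - 98.245.245.127) does not contain 98.245.245.36
Longest matching prefix is /21 -> next hop Router C.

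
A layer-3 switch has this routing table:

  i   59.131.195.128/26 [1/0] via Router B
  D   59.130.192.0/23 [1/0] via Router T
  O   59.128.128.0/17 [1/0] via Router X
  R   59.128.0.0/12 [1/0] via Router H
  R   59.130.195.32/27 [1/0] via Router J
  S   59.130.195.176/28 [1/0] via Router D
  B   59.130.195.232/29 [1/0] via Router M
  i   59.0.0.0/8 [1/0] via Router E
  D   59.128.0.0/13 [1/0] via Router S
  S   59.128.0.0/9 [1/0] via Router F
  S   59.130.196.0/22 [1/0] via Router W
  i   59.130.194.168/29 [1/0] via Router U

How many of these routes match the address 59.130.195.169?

4

Prefixes containing 59.130.195.169:
  59.0.0.0/8 (59.0.0.0 - 59.255.255.255)
  59.128.0.0/9 (59.128.0.0 - 59.255.255.255)
  59.128.0.0/12 (59.128.0.0 - 59.143.255.255)
  59.128.0.0/13 (59.128.0.0 - 59.135.255.255)
Total matching entries: 4.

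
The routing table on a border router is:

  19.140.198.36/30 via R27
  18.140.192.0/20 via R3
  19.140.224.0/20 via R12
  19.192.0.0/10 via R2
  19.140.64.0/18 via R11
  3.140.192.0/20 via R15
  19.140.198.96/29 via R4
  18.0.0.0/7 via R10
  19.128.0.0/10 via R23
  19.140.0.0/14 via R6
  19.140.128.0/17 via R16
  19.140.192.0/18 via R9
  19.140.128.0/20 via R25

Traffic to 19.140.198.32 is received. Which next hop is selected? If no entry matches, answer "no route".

Routes whose prefix contains 19.140.198.32:
  18.0.0.0/7 (18.0.0.0 - 19.255.255.255) -> R10
  19.128.0.0/10 (19.128.0.0 - 19.191.255.255) -> R23
  19.140.0.0/14 (19.140.0.0 - 19.143.255.255) -> R6
  19.140.128.0/17 (19.140.128.0 - 19.140.255.255) -> R16
  19.140.192.0/18 (19.140.192.0 - 19.140.255.255) -> R9
More-specific entries that do NOT match:
  19.140.198.36/30 (19.140.198.36 - 19.140.198.39) does not contain 19.140.198.32
  19.140.198.96/29 (19.140.198.96 - 19.140.198.103) does not contain 19.140.198.32
  18.140.192.0/20 (18.140.192.0 - 18.140.207.255) does not contain 19.140.198.32
  19.140.224.0/20 (19.140.224.0 - 19.140.239.255) does not contain 19.140.198.32
  3.140.192.0/20 (3.140.192.0 - 3.140.207.255) does not contain 19.140.198.32
  19.140.128.0/20 (19.140.128.0 - 19.140.143.255) does not contain 19.140.198.32
Longest matching prefix is /18 -> next hop R9.

R9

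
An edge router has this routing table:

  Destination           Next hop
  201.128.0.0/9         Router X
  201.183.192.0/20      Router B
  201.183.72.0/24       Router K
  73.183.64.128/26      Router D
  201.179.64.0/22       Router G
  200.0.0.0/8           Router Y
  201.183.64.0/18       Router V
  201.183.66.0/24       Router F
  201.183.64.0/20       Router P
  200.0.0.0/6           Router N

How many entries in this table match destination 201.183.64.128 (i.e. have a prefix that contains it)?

4

Prefixes containing 201.183.64.128:
  200.0.0.0/6 (200.0.0.0 - 203.255.255.255)
  201.128.0.0/9 (201.128.0.0 - 201.255.255.255)
  201.183.64.0/18 (201.183.64.0 - 201.183.127.255)
  201.183.64.0/20 (201.183.64.0 - 201.183.79.255)
Total matching entries: 4.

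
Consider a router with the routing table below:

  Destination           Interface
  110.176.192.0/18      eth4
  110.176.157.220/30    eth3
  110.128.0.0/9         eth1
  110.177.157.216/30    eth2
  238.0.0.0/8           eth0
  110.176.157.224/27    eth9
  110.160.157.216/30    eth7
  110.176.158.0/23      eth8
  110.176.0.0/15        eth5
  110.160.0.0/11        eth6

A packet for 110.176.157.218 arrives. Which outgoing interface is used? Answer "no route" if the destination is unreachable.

Routes whose prefix contains 110.176.157.218:
  110.128.0.0/9 (110.128.0.0 - 110.255.255.255) -> eth1
  110.160.0.0/11 (110.160.0.0 - 110.191.255.255) -> eth6
  110.176.0.0/15 (110.176.0.0 - 110.177.255.255) -> eth5
More-specific entries that do NOT match:
  110.176.157.220/30 (110.176.157.220 - 110.176.157.223) does not contain 110.176.157.218
  110.177.157.216/30 (110.177.157.216 - 110.177.157.219) does not contain 110.176.157.218
  110.160.157.216/30 (110.160.157.216 - 110.160.157.219) does not contain 110.176.157.218
  110.176.157.224/27 (110.176.157.224 - 110.176.157.255) does not contain 110.176.157.218
  110.176.158.0/23 (110.176.158.0 - 110.176.159.255) does not contain 110.176.157.218
  110.176.192.0/18 (110.176.192.0 - 110.176.255.255) does not contain 110.176.157.218
Longest matching prefix is /15 -> interface eth5.

eth5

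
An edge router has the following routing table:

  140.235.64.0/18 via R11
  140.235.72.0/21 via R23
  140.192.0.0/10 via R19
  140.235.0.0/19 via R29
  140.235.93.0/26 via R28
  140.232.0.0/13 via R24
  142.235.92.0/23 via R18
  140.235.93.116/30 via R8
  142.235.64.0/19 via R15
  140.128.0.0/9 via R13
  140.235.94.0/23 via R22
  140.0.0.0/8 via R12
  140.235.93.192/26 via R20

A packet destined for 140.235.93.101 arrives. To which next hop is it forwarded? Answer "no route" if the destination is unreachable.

R11

Routes whose prefix contains 140.235.93.101:
  140.0.0.0/8 (140.0.0.0 - 140.255.255.255) -> R12
  140.128.0.0/9 (140.128.0.0 - 140.255.255.255) -> R13
  140.192.0.0/10 (140.192.0.0 - 140.255.255.255) -> R19
  140.232.0.0/13 (140.232.0.0 - 140.239.255.255) -> R24
  140.235.64.0/18 (140.235.64.0 - 140.235.127.255) -> R11
More-specific entries that do NOT match:
  140.235.93.116/30 (140.235.93.116 - 140.235.93.119) does not contain 140.235.93.101
  140.235.93.0/26 (140.235.93.0 - 140.235.93.63) does not contain 140.235.93.101
  140.235.93.192/26 (140.235.93.192 - 140.235.93.255) does not contain 140.235.93.101
  142.235.92.0/23 (142.235.92.0 - 142.235.93.255) does not contain 140.235.93.101
  140.235.94.0/23 (140.235.94.0 - 140.235.95.255) does not contain 140.235.93.101
  140.235.72.0/21 (140.235.72.0 - 140.235.79.255) does not contain 140.235.93.101
  140.235.0.0/19 (140.235.0.0 - 140.235.31.255) does not contain 140.235.93.101
  142.235.64.0/19 (142.235.64.0 - 142.235.95.255) does not contain 140.235.93.101
Longest matching prefix is /18 -> next hop R11.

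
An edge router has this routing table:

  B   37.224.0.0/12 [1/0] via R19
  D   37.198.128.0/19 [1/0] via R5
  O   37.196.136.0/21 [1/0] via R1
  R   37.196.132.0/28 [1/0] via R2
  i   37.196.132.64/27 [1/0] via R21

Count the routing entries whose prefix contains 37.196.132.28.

0

No listed prefix contains 37.196.132.28.
Total matching entries: 0.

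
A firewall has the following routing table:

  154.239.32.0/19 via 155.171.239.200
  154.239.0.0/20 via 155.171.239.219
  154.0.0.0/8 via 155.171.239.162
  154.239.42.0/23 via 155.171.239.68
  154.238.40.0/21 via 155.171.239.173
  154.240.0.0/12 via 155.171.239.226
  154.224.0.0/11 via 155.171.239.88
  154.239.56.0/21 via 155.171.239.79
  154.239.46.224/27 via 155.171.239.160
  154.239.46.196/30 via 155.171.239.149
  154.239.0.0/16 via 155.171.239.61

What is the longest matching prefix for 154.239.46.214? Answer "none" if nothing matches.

Entries matching 154.239.46.214:
  154.0.0.0/8 (154.0.0.0 - 154.255.255.255)
  154.224.0.0/11 (154.224.0.0 - 154.255.255.255)
  154.239.0.0/16 (154.239.0.0 - 154.239.255.255)
  154.239.32.0/19 (154.239.32.0 - 154.239.63.255)
Most specific is 154.239.32.0/19.

154.239.32.0/19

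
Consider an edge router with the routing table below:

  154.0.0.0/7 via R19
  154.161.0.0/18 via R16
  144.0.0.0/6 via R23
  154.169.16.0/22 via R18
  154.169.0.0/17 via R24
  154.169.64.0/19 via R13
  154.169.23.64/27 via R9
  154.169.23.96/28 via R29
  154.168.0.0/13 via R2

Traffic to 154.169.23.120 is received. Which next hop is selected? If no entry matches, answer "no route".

Routes whose prefix contains 154.169.23.120:
  154.0.0.0/7 (154.0.0.0 - 155.255.255.255) -> R19
  154.168.0.0/13 (154.168.0.0 - 154.175.255.255) -> R2
  154.169.0.0/17 (154.169.0.0 - 154.169.127.255) -> R24
More-specific entries that do NOT match:
  154.169.23.96/28 (154.169.23.96 - 154.169.23.111) does not contain 154.169.23.120
  154.169.23.64/27 (154.169.23.64 - 154.169.23.95) does not contain 154.169.23.120
  154.169.16.0/22 (154.169.16.0 - 154.169.19.255) does not contain 154.169.23.120
  154.169.64.0/19 (154.169.64.0 - 154.169.95.255) does not contain 154.169.23.120
  154.161.0.0/18 (154.161.0.0 - 154.161.63.255) does not contain 154.169.23.120
Longest matching prefix is /17 -> next hop R24.

R24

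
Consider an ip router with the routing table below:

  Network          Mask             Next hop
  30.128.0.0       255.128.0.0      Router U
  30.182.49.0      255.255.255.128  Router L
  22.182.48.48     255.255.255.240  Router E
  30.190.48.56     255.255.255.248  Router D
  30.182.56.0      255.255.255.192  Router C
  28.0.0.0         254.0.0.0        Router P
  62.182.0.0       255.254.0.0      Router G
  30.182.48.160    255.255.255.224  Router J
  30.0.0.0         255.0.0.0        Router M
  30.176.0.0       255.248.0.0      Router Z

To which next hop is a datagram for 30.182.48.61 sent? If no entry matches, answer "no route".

Router Z

Routes whose prefix contains 30.182.48.61:
  30.0.0.0/8 (30.0.0.0 - 30.255.255.255) -> Router M
  30.128.0.0/9 (30.128.0.0 - 30.255.255.255) -> Router U
  30.176.0.0/13 (30.176.0.0 - 30.183.255.255) -> Router Z
More-specific entries that do NOT match:
  30.190.48.56/29 (30.190.48.56 - 30.190.48.63) does not contain 30.182.48.61
  22.182.48.48/28 (22.182.48.48 - 22.182.48.63) does not contain 30.182.48.61
  30.182.48.160/27 (30.182.48.160 - 30.182.48.191) does not contain 30.182.48.61
  30.182.56.0/26 (30.182.56.0 - 30.182.56.63) does not contain 30.182.48.61
  30.182.49.0/25 (30.182.49.0 - 30.182.49.127) does not contain 30.182.48.61
  62.182.0.0/15 (62.182.0.0 - 62.183.255.255) does not contain 30.182.48.61
Longest matching prefix is /13 -> next hop Router Z.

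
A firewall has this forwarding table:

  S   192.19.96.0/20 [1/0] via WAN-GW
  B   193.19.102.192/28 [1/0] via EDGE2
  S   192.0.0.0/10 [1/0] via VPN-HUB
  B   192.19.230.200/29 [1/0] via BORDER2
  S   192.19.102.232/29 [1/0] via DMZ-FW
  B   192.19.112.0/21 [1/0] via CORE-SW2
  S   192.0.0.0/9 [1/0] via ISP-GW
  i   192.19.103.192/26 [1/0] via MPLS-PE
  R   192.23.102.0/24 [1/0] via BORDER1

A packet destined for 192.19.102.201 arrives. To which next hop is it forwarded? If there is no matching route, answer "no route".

WAN-GW

Routes whose prefix contains 192.19.102.201:
  192.0.0.0/9 (192.0.0.0 - 192.127.255.255) -> ISP-GW
  192.0.0.0/10 (192.0.0.0 - 192.63.255.255) -> VPN-HUB
  192.19.96.0/20 (192.19.96.0 - 192.19.111.255) -> WAN-GW
More-specific entries that do NOT match:
  192.19.230.200/29 (192.19.230.200 - 192.19.230.207) does not contain 192.19.102.201
  192.19.102.232/29 (192.19.102.232 - 192.19.102.239) does not contain 192.19.102.201
  193.19.102.192/28 (193.19.102.192 - 193.19.102.207) does not contain 192.19.102.201
  192.19.103.192/26 (192.19.103.192 - 192.19.103.255) does not contain 192.19.102.201
  192.23.102.0/24 (192.23.102.0 - 192.23.102.255) does not contain 192.19.102.201
  192.19.112.0/21 (192.19.112.0 - 192.19.119.255) does not contain 192.19.102.201
Longest matching prefix is /20 -> next hop WAN-GW.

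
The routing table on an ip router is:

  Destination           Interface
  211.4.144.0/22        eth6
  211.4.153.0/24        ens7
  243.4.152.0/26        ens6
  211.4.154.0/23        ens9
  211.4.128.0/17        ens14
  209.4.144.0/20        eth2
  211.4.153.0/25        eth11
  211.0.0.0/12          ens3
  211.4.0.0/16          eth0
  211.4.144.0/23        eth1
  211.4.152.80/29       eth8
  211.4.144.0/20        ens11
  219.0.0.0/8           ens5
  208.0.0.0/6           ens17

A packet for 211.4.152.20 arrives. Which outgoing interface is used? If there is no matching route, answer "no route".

Routes whose prefix contains 211.4.152.20:
  208.0.0.0/6 (208.0.0.0 - 211.255.255.255) -> ens17
  211.0.0.0/12 (211.0.0.0 - 211.15.255.255) -> ens3
  211.4.0.0/16 (211.4.0.0 - 211.4.255.255) -> eth0
  211.4.128.0/17 (211.4.128.0 - 211.4.255.255) -> ens14
  211.4.144.0/20 (211.4.144.0 - 211.4.159.255) -> ens11
More-specific entries that do NOT match:
  211.4.152.80/29 (211.4.152.80 - 211.4.152.87) does not contain 211.4.152.20
  243.4.152.0/26 (243.4.152.0 - 243.4.152.63) does not contain 211.4.152.20
  211.4.153.0/25 (211.4.153.0 - 211.4.153.127) does not contain 211.4.152.20
  211.4.153.0/24 (211.4.153.0 - 211.4.153.255) does not contain 211.4.152.20
  211.4.154.0/23 (211.4.154.0 - 211.4.155.255) does not contain 211.4.152.20
  211.4.144.0/23 (211.4.144.0 - 211.4.145.255) does not contain 211.4.152.20
  211.4.144.0/22 (211.4.144.0 - 211.4.147.255) does not contain 211.4.152.20
Longest matching prefix is /20 -> interface ens11.

ens11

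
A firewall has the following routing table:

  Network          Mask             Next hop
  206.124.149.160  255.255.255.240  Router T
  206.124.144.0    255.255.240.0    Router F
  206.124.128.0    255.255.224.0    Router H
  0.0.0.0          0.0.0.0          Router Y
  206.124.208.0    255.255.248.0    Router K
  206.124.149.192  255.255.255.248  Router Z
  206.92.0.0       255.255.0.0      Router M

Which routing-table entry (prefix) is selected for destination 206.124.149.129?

Entries matching 206.124.149.129:
  0.0.0.0/0 (default, matches everything)
  206.124.128.0/19 (206.124.128.0 - 206.124.159.255)
  206.124.144.0/20 (206.124.144.0 - 206.124.159.255)
Most specific is 206.124.144.0/20.

206.124.144.0/20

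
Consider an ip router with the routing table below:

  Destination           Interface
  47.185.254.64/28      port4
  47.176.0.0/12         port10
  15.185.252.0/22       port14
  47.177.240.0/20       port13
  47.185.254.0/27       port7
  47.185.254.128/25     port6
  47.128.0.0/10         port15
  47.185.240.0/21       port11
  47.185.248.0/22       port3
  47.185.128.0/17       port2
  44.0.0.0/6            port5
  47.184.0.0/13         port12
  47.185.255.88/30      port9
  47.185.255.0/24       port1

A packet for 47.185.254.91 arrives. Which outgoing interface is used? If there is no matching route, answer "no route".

port2

Routes whose prefix contains 47.185.254.91:
  44.0.0.0/6 (44.0.0.0 - 47.255.255.255) -> port5
  47.128.0.0/10 (47.128.0.0 - 47.191.255.255) -> port15
  47.176.0.0/12 (47.176.0.0 - 47.191.255.255) -> port10
  47.184.0.0/13 (47.184.0.0 - 47.191.255.255) -> port12
  47.185.128.0/17 (47.185.128.0 - 47.185.255.255) -> port2
More-specific entries that do NOT match:
  47.185.255.88/30 (47.185.255.88 - 47.185.255.91) does not contain 47.185.254.91
  47.185.254.64/28 (47.185.254.64 - 47.185.254.79) does not contain 47.185.254.91
  47.185.254.0/27 (47.185.254.0 - 47.185.254.31) does not contain 47.185.254.91
  47.185.254.128/25 (47.185.254.128 - 47.185.254.255) does not contain 47.185.254.91
  47.185.255.0/24 (47.185.255.0 - 47.185.255.255) does not contain 47.185.254.91
  15.185.252.0/22 (15.185.252.0 - 15.185.255.255) does not contain 47.185.254.91
  47.185.248.0/22 (47.185.248.0 - 47.185.251.255) does not contain 47.185.254.91
  47.185.240.0/21 (47.185.240.0 - 47.185.247.255) does not contain 47.185.254.91
  47.177.240.0/20 (47.177.240.0 - 47.177.255.255) does not contain 47.185.254.91
Longest matching prefix is /17 -> interface port2.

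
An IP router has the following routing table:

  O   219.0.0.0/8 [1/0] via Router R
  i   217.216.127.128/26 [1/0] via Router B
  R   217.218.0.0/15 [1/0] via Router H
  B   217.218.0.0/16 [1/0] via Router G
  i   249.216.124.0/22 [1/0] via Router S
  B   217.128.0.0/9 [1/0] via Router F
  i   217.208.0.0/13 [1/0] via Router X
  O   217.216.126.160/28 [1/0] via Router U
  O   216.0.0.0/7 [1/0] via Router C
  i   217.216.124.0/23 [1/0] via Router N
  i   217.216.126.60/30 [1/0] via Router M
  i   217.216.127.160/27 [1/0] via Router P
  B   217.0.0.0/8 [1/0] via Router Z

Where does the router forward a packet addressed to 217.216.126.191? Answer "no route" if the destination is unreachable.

Routes whose prefix contains 217.216.126.191:
  216.0.0.0/7 (216.0.0.0 - 217.255.255.255) -> Router C
  217.0.0.0/8 (217.0.0.0 - 217.255.255.255) -> Router Z
  217.128.0.0/9 (217.128.0.0 - 217.255.255.255) -> Router F
More-specific entries that do NOT match:
  217.216.126.60/30 (217.216.126.60 - 217.216.126.63) does not contain 217.216.126.191
  217.216.126.160/28 (217.216.126.160 - 217.216.126.175) does not contain 217.216.126.191
  217.216.127.160/27 (217.216.127.160 - 217.216.127.191) does not contain 217.216.126.191
  217.216.127.128/26 (217.216.127.128 - 217.216.127.191) does not contain 217.216.126.191
  217.216.124.0/23 (217.216.124.0 - 217.216.125.255) does not contain 217.216.126.191
  249.216.124.0/22 (249.216.124.0 - 249.216.127.255) does not contain 217.216.126.191
  217.218.0.0/16 (217.218.0.0 - 217.218.255.255) does not contain 217.216.126.191
  217.218.0.0/15 (217.218.0.0 - 217.219.255.255) does not contain 217.216.126.191
  217.208.0.0/13 (217.208.0.0 - 217.215.255.255) does not contain 217.216.126.191
Longest matching prefix is /9 -> next hop Router F.

Router F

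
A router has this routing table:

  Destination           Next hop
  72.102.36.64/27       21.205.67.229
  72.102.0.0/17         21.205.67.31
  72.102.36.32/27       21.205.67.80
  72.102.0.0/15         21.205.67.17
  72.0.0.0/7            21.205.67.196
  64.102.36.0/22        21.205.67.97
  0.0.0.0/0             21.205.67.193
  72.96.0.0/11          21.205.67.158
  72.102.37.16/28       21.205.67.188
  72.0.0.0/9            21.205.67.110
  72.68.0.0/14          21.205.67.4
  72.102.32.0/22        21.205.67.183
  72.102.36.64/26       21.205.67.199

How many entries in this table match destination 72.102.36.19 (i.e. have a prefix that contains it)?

6

Prefixes containing 72.102.36.19:
  0.0.0.0/0 (default, matches everything)
  72.0.0.0/7 (72.0.0.0 - 73.255.255.255)
  72.0.0.0/9 (72.0.0.0 - 72.127.255.255)
  72.96.0.0/11 (72.96.0.0 - 72.127.255.255)
  72.102.0.0/15 (72.102.0.0 - 72.103.255.255)
  72.102.0.0/17 (72.102.0.0 - 72.102.127.255)
Total matching entries: 6.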